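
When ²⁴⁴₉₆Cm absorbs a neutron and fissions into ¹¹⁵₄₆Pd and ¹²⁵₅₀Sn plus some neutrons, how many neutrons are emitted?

Conserve mass number: 245 = 115 + 125 + k, so k = 245 − 240 = 5.
Check atomic number: 96 = 46 + 50 + 0 = 96. ✓

5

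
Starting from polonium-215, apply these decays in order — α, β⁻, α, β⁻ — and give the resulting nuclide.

Start: (A, Z) = (215, 84).
After α: (211, 82).
After β⁻: (211, 83).
After α: (207, 81).
After β⁻: (207, 82).
Z = 82 is lead.

Pb-207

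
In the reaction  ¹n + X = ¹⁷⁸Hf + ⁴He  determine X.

Conserve mass number: 1 + A = 178 + 4, so A = 181.
Conserve atomic number: 0 + Z = 72 + 2, so Z = 74.
Z = 74 is tungsten, so the species is ¹⁸¹W.

W-181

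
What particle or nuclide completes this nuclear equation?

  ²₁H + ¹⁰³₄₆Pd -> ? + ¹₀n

Conserve mass number: 2 + 103 = A + 1, so A = 104.
Conserve atomic number: 1 + 46 = Z + 0, so Z = 47.
Z = 47 is silver, so the species is ¹⁰⁴₄₇Ag.

Ag-104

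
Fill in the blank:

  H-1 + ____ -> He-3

Conserve mass number: 1 + A = 3, so A = 2.
Conserve atomic number: 1 + Z = 2, so Z = 1.
A = 2 and Z = 1 is H-2 — a deuteron.

deuteron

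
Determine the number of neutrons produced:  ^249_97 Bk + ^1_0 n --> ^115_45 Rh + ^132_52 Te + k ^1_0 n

Conserve mass number: 250 = 115 + 132 + k, so k = 250 − 247 = 3.
Check atomic number: 97 = 45 + 52 + 0 = 97. ✓

3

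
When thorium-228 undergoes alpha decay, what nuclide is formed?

Ra-224

Alpha decay: mass number changes by -4, atomic number by -2.
A: 228 − 4 = 224; Z: 90 − 2 = 88.
Z = 88 is radium, so the daughter is radium-224.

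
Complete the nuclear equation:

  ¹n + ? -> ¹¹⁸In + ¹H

Sn-118

Conserve mass number: 1 + A = 118 + 1, so A = 118.
Conserve atomic number: 0 + Z = 49 + 1, so Z = 50.
Z = 50 is tin, so the species is ¹¹⁸Sn.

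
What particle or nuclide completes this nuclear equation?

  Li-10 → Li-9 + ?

neutron

Conserve mass number: 10 = 9 + A, so A = 1.
Conserve atomic number: 3 = 3 + Z, so Z = 0.
A = 1 and Z = 0 is n — a neutron.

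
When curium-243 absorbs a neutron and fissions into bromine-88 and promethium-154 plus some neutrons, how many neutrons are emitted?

Conserve mass number: 244 = 88 + 154 + k, so k = 244 − 242 = 2.
Check atomic number: 96 = 35 + 61 + 0 = 96. ✓

2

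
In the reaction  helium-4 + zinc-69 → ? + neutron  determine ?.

Ge-72

Conserve mass number: 4 + 69 = A + 1, so A = 72.
Conserve atomic number: 2 + 30 = Z + 0, so Z = 32.
Z = 32 is germanium, so the species is germanium-72.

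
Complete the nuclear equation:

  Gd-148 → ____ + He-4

Conserve mass number: 148 = A + 4, so A = 144.
Conserve atomic number: 64 = Z + 2, so Z = 62.
Z = 62 is samarium, so the species is Sm-144.

Sm-144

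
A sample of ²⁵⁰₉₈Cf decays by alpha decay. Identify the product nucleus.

Alpha decay: mass number changes by -4, atomic number by -2.
A: 250 − 4 = 246; Z: 98 − 2 = 96.
Z = 96 is curium, so the daughter is ²⁴⁶₉₆Cm.

Cm-246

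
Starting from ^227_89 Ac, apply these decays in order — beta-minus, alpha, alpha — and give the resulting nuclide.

Start: (A, Z) = (227, 89).
After β⁻: (227, 90).
After α: (223, 88).
After α: (219, 86).
Z = 86 is radon.

Rn-219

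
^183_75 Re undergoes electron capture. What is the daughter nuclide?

W-183

Electron capture: mass number changes by +0, atomic number by -1.
A: 183 = 183; Z: 75 − 1 = 74.
Z = 74 is tungsten, so the daughter is ^183_74 W.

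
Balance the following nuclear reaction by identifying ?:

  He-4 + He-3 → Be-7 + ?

gamma ray

Conserve mass number: 4 + 3 = 7 + A, so A = 0.
Conserve atomic number: 2 + 2 = 4 + Z, so Z = 0.
A = 0 and Z = 0 is γ — a gamma ray.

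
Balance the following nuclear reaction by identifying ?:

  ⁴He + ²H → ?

Conserve mass number: 4 + 2 = A, so A = 6.
Conserve atomic number: 2 + 1 = Z, so Z = 3.
Z = 3 is lithium, so the species is ⁶Li.

Li-6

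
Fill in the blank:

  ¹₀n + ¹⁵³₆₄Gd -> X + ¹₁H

Eu-153

Conserve mass number: 1 + 153 = A + 1, so A = 153.
Conserve atomic number: 0 + 64 = Z + 1, so Z = 63.
Z = 63 is europium, so the species is ¹⁵³₆₃Eu.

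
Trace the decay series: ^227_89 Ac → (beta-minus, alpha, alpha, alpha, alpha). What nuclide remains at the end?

Start: (A, Z) = (227, 89).
After β⁻: (227, 90).
After α: (223, 88).
After α: (219, 86).
After α: (215, 84).
After α: (211, 82).
Z = 82 is lead.

Pb-211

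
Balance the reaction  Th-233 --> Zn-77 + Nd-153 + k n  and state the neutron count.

Conserve mass number: 233 = 77 + 153 + k, so k = 233 − 230 = 3.
Check atomic number: 90 = 30 + 60 + 0 = 90. ✓

3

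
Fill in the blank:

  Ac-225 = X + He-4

Fr-221

Conserve mass number: 225 = A + 4, so A = 221.
Conserve atomic number: 89 = Z + 2, so Z = 87.
Z = 87 is francium, so the species is Fr-221.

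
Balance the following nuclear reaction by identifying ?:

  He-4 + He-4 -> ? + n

Conserve mass number: 4 + 4 = A + 1, so A = 7.
Conserve atomic number: 2 + 2 = Z + 0, so Z = 4.
Z = 4 is beryllium, so the species is Be-7.

Be-7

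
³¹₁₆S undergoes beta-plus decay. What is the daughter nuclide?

P-31

Beta-plus decay: mass number changes by +0, atomic number by -1.
A: 31 = 31; Z: 16 − 1 = 15.
Z = 15 is phosphorus, so the daughter is ³¹₁₅P.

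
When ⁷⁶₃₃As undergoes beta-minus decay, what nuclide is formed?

Beta-minus decay: mass number changes by +0, atomic number by +1.
A: 76 = 76; Z: 33 + 1 = 34.
Z = 34 is selenium, so the daughter is ⁷⁶₃₄Se.

Se-76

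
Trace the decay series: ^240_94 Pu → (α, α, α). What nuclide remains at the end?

Start: (A, Z) = (240, 94).
After α: (236, 92).
After α: (232, 90).
After α: (228, 88).
Z = 88 is radium.

Ra-228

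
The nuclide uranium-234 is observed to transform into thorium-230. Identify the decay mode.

ΔA = 230 − 234 = -4; ΔZ = 90 − 92 = -2.
A drops by 4 and Z drops by 2 — the signature of alpha emission.

alpha decay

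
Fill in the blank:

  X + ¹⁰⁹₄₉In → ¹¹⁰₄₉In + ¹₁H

deuteron

Conserve mass number: A + 109 = 110 + 1, so A = 2.
Conserve atomic number: Z + 49 = 49 + 1, so Z = 1.
A = 2 and Z = 1 is ²₁H — a deuteron.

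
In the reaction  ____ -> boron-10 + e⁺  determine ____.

C-10

Conserve mass number: A = 10 + 0, so A = 10.
Conserve atomic number: Z = 5 + 1, so Z = 6.
Z = 6 is carbon, so the species is carbon-10.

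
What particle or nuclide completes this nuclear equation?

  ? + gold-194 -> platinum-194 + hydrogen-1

Conserve mass number: A + 194 = 194 + 1, so A = 1.
Conserve atomic number: Z + 79 = 78 + 1, so Z = 0.
A = 1 and Z = 0 is neutron — a neutron.

neutron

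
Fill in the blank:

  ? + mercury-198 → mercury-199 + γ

neutron

Conserve mass number: A + 198 = 199 + 0, so A = 1.
Conserve atomic number: Z + 80 = 80 + 0, so Z = 0.
A = 1 and Z = 0 is neutron — a neutron.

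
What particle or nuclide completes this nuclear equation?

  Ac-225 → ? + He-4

Conserve mass number: 225 = A + 4, so A = 221.
Conserve atomic number: 89 = Z + 2, so Z = 87.
Z = 87 is francium, so the species is Fr-221.

Fr-221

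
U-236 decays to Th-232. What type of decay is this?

ΔA = 232 − 236 = -4; ΔZ = 90 − 92 = -2.
A drops by 4 and Z drops by 2 — the signature of alpha emission.

alpha decay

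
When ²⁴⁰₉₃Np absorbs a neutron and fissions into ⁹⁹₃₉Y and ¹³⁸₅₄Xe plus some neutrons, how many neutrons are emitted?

Conserve mass number: 241 = 99 + 138 + k, so k = 241 − 237 = 4.
Check atomic number: 93 = 39 + 54 + 0 = 93. ✓

4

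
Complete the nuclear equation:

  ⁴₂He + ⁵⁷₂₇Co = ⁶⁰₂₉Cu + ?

Conserve mass number: 4 + 57 = 60 + A, so A = 1.
Conserve atomic number: 2 + 27 = 29 + Z, so Z = 0.
A = 1 and Z = 0 is ¹₀n — a neutron.

neutron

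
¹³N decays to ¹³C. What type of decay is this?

ΔA = 13 − 13 = 0; ΔZ = 6 − 7 = -1.
A is unchanged and Z drops by 1 — a proton has become a neutron (β⁺ emission or electron capture).

beta-plus decay or electron capture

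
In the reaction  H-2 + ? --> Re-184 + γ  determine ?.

Conserve mass number: 2 + A = 184 + 0, so A = 182.
Conserve atomic number: 1 + Z = 75 + 0, so Z = 74.
Z = 74 is tungsten, so the species is W-182.

W-182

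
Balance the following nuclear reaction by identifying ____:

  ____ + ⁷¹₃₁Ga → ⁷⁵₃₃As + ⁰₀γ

alpha particle

Conserve mass number: A + 71 = 75 + 0, so A = 4.
Conserve atomic number: Z + 31 = 33 + 0, so Z = 2.
A = 4 and Z = 2 is ⁴₂He — an alpha particle.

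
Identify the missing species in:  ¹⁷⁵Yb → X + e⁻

Conserve mass number: 175 = A + 0, so A = 175.
Conserve atomic number: 70 = Z − 1, so Z = 71.
Z = 71 is lutetium, so the species is ¹⁷⁵Lu.

Lu-175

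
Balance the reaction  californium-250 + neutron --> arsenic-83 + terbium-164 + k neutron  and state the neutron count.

Conserve mass number: 251 = 83 + 164 + k, so k = 251 − 247 = 4.
Check atomic number: 98 = 33 + 65 + 0 = 98. ✓

4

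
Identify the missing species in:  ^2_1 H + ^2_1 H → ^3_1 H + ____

proton

Conserve mass number: 2 + 2 = 3 + A, so A = 1.
Conserve atomic number: 1 + 1 = 1 + Z, so Z = 1.
A = 1 and Z = 1 is ^1_1 H — a proton.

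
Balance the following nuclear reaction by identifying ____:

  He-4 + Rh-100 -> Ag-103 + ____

Conserve mass number: 4 + 100 = 103 + A, so A = 1.
Conserve atomic number: 2 + 45 = 47 + Z, so Z = 0.
A = 1 and Z = 0 is n — a neutron.

neutron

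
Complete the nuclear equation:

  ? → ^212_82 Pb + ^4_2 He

Conserve mass number: A = 212 + 4, so A = 216.
Conserve atomic number: Z = 82 + 2, so Z = 84.
Z = 84 is polonium, so the species is ^216_84 Po.

Po-216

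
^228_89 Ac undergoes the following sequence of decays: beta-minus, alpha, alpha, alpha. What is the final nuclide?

Start: (A, Z) = (228, 89).
After β⁻: (228, 90).
After α: (224, 88).
After α: (220, 86).
After α: (216, 84).
Z = 84 is polonium.

Po-216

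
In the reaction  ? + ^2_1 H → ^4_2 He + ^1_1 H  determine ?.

He-3

Conserve mass number: A + 2 = 4 + 1, so A = 3.
Conserve atomic number: Z + 1 = 2 + 1, so Z = 2.
Z = 2 is helium, so the species is ^3_2 He.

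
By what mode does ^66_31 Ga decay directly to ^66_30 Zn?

ΔA = 66 − 66 = 0; ΔZ = 30 − 31 = -1.
A is unchanged and Z drops by 1 — a proton has become a neutron (β⁺ emission or electron capture).

beta-plus decay or electron capture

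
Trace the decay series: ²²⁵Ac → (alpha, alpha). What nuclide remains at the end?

Start: (A, Z) = (225, 89).
After α: (221, 87).
After α: (217, 85).
Z = 85 is astatine.

At-217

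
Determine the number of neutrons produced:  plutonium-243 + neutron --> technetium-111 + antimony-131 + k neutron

Conserve mass number: 244 = 111 + 131 + k, so k = 244 − 242 = 2.
Check atomic number: 94 = 43 + 51 + 0 = 94. ✓

2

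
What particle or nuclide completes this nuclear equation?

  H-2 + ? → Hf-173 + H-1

Hf-172

Conserve mass number: 2 + A = 173 + 1, so A = 172.
Conserve atomic number: 1 + Z = 72 + 1, so Z = 72.
Z = 72 is hafnium, so the species is Hf-172.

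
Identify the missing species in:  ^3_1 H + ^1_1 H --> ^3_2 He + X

neutron

Conserve mass number: 3 + 1 = 3 + A, so A = 1.
Conserve atomic number: 1 + 1 = 2 + Z, so Z = 0.
A = 1 and Z = 0 is ^1_0 n — a neutron.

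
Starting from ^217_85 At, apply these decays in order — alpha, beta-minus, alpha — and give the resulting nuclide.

Pb-209

Start: (A, Z) = (217, 85).
After α: (213, 83).
After β⁻: (213, 84).
After α: (209, 82).
Z = 82 is lead.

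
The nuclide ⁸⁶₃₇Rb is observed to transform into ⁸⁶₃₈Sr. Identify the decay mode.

beta-minus decay

ΔA = 86 − 86 = 0; ΔZ = 38 − 37 = +1.
A is unchanged and Z rises by 1 — a neutron has become a proton (β⁻ decay).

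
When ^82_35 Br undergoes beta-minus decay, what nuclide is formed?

Kr-82

Beta-minus decay: mass number changes by +0, atomic number by +1.
A: 82 = 82; Z: 35 + 1 = 36.
Z = 36 is krypton, so the daughter is ^82_36 Kr.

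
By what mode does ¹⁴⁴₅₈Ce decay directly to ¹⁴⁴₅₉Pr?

ΔA = 144 − 144 = 0; ΔZ = 59 − 58 = +1.
A is unchanged and Z rises by 1 — a neutron has become a proton (β⁻ decay).

beta-minus decay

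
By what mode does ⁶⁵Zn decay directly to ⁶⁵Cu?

beta-plus decay or electron capture

ΔA = 65 − 65 = 0; ΔZ = 29 − 30 = -1.
A is unchanged and Z drops by 1 — a proton has become a neutron (β⁺ emission or electron capture).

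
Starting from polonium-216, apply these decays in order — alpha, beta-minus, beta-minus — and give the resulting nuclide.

Po-212

Start: (A, Z) = (216, 84).
After α: (212, 82).
After β⁻: (212, 83).
After β⁻: (212, 84).
Z = 84 is polonium.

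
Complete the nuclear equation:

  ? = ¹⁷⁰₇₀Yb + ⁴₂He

Hf-174

Conserve mass number: A = 170 + 4, so A = 174.
Conserve atomic number: Z = 70 + 2, so Z = 72.
Z = 72 is hafnium, so the species is ¹⁷⁴₇₂Hf.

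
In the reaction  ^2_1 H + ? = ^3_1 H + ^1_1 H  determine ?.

deuteron

Conserve mass number: 2 + A = 3 + 1, so A = 2.
Conserve atomic number: 1 + Z = 1 + 1, so Z = 1.
A = 2 and Z = 1 is ^2_1 H — a deuteron.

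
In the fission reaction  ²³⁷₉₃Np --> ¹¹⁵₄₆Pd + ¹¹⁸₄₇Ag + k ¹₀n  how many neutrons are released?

4

Conserve mass number: 237 = 115 + 118 + k, so k = 237 − 233 = 4.
Check atomic number: 93 = 46 + 47 + 0 = 93. ✓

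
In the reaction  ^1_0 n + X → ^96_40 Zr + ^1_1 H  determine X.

Nb-96

Conserve mass number: 1 + A = 96 + 1, so A = 96.
Conserve atomic number: 0 + Z = 40 + 1, so Z = 41.
Z = 41 is niobium, so the species is ^96_41 Nb.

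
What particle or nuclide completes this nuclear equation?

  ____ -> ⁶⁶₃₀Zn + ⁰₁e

Ga-66

Conserve mass number: A = 66 + 0, so A = 66.
Conserve atomic number: Z = 30 + 1, so Z = 31.
Z = 31 is gallium, so the species is ⁶⁶₃₁Ga.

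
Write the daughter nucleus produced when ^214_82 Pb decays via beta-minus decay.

Bi-214

Beta-minus decay: mass number changes by +0, atomic number by +1.
A: 214 = 214; Z: 82 + 1 = 83.
Z = 83 is bismuth, so the daughter is ^214_83 Bi.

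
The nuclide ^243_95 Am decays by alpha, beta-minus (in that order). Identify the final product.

Start: (A, Z) = (243, 95).
After α: (239, 93).
After β⁻: (239, 94).
Z = 94 is plutonium.

Pu-239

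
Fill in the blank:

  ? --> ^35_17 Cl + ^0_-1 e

Conserve mass number: A = 35 + 0, so A = 35.
Conserve atomic number: Z = 17 − 1, so Z = 16.
Z = 16 is sulfur, so the species is ^35_16 S.

S-35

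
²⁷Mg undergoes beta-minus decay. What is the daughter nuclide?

Beta-minus decay: mass number changes by +0, atomic number by +1.
A: 27 = 27; Z: 12 + 1 = 13.
Z = 13 is aluminium, so the daughter is ²⁷Al.

Al-27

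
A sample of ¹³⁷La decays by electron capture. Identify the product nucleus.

Ba-137

Electron capture: mass number changes by +0, atomic number by -1.
A: 137 = 137; Z: 57 − 1 = 56.
Z = 56 is barium, so the daughter is ¹³⁷Ba.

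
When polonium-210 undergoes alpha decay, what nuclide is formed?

Alpha decay: mass number changes by -4, atomic number by -2.
A: 210 − 4 = 206; Z: 84 − 2 = 82.
Z = 82 is lead, so the daughter is lead-206.

Pb-206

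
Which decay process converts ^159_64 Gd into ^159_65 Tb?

beta-minus decay

ΔA = 159 − 159 = 0; ΔZ = 65 − 64 = +1.
A is unchanged and Z rises by 1 — a neutron has become a proton (β⁻ decay).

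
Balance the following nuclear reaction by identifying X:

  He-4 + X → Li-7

triton

Conserve mass number: 4 + A = 7, so A = 3.
Conserve atomic number: 2 + Z = 3, so Z = 1.
A = 3 and Z = 1 is H-3 — a triton.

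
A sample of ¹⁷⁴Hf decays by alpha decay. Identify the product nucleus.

Yb-170

Alpha decay: mass number changes by -4, atomic number by -2.
A: 174 − 4 = 170; Z: 72 − 2 = 70.
Z = 70 is ytterbium, so the daughter is ¹⁷⁰Yb.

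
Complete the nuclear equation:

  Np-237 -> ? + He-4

Conserve mass number: 237 = A + 4, so A = 233.
Conserve atomic number: 93 = Z + 2, so Z = 91.
Z = 91 is protactinium, so the species is Pa-233.

Pa-233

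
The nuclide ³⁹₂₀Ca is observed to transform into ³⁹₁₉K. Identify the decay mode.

beta-plus decay or electron capture

ΔA = 39 − 39 = 0; ΔZ = 19 − 20 = -1.
A is unchanged and Z drops by 1 — a proton has become a neutron (β⁺ emission or electron capture).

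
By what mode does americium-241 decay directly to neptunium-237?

alpha decay

ΔA = 237 − 241 = -4; ΔZ = 93 − 95 = -2.
A drops by 4 and Z drops by 2 — the signature of alpha emission.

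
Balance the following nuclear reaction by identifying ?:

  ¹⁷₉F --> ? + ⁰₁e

Conserve mass number: 17 = A + 0, so A = 17.
Conserve atomic number: 9 = Z + 1, so Z = 8.
Z = 8 is oxygen, so the species is ¹⁷₈O.

O-17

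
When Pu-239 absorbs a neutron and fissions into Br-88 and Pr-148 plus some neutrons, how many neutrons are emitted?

Conserve mass number: 240 = 88 + 148 + k, so k = 240 − 236 = 4.
Check atomic number: 94 = 35 + 59 + 0 = 94. ✓

4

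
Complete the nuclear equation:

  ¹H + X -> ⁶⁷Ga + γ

Conserve mass number: 1 + A = 67 + 0, so A = 66.
Conserve atomic number: 1 + Z = 31 + 0, so Z = 30.
Z = 30 is zinc, so the species is ⁶⁶Zn.

Zn-66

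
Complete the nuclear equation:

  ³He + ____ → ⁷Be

Conserve mass number: 3 + A = 7, so A = 4.
Conserve atomic number: 2 + Z = 4, so Z = 2.
A = 4 and Z = 2 is ⁴He — an alpha particle.

alpha particle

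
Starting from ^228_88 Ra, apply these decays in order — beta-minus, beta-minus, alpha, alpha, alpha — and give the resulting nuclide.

Start: (A, Z) = (228, 88).
After β⁻: (228, 89).
After β⁻: (228, 90).
After α: (224, 88).
After α: (220, 86).
After α: (216, 84).
Z = 84 is polonium.

Po-216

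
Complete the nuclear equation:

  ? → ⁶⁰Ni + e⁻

Conserve mass number: A = 60 + 0, so A = 60.
Conserve atomic number: Z = 28 − 1, so Z = 27.
Z = 27 is cobalt, so the species is ⁶⁰Co.

Co-60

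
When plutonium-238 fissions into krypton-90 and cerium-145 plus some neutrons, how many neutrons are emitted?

Conserve mass number: 238 = 90 + 145 + k, so k = 238 − 235 = 3.
Check atomic number: 94 = 36 + 58 + 0 = 94. ✓

3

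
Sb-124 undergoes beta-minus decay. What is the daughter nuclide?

Beta-minus decay: mass number changes by +0, atomic number by +1.
A: 124 = 124; Z: 51 + 1 = 52.
Z = 52 is tellurium, so the daughter is Te-124.

Te-124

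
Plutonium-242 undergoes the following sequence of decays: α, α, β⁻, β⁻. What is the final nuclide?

U-234

Start: (A, Z) = (242, 94).
After α: (238, 92).
After α: (234, 90).
After β⁻: (234, 91).
After β⁻: (234, 92).
Z = 92 is uranium.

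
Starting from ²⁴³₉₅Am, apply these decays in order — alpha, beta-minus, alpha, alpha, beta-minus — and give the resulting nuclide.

Start: (A, Z) = (243, 95).
After α: (239, 93).
After β⁻: (239, 94).
After α: (235, 92).
After α: (231, 90).
After β⁻: (231, 91).
Z = 91 is protactinium.

Pa-231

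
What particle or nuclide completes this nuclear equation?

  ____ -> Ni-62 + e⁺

Conserve mass number: A = 62 + 0, so A = 62.
Conserve atomic number: Z = 28 + 1, so Z = 29.
Z = 29 is copper, so the species is Cu-62.

Cu-62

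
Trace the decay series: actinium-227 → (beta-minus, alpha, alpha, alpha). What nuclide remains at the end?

Po-215

Start: (A, Z) = (227, 89).
After β⁻: (227, 90).
After α: (223, 88).
After α: (219, 86).
After α: (215, 84).
Z = 84 is polonium.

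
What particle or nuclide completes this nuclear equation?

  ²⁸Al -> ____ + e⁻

Si-28

Conserve mass number: 28 = A + 0, so A = 28.
Conserve atomic number: 13 = Z − 1, so Z = 14.
Z = 14 is silicon, so the species is ²⁸Si.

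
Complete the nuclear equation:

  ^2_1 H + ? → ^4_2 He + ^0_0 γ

Conserve mass number: 2 + A = 4 + 0, so A = 2.
Conserve atomic number: 1 + Z = 2 + 0, so Z = 1.
A = 2 and Z = 1 is ^2_1 H — a deuteron.

deuteron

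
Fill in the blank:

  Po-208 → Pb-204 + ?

Conserve mass number: 208 = 204 + A, so A = 4.
Conserve atomic number: 84 = 82 + Z, so Z = 2.
A = 4 and Z = 2 is He-4 — an alpha particle.

alpha particle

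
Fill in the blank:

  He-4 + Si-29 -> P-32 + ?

Conserve mass number: 4 + 29 = 32 + A, so A = 1.
Conserve atomic number: 2 + 14 = 15 + Z, so Z = 1.
A = 1 and Z = 1 is H-1 — a proton.

proton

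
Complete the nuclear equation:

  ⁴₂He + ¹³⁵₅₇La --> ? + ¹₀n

Conserve mass number: 4 + 135 = A + 1, so A = 138.
Conserve atomic number: 2 + 57 = Z + 0, so Z = 59.
Z = 59 is praseodymium, so the species is ¹³⁸₅₉Pr.

Pr-138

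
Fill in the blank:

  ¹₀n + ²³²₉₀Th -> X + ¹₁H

Ac-232

Conserve mass number: 1 + 232 = A + 1, so A = 232.
Conserve atomic number: 0 + 90 = Z + 1, so Z = 89.
Z = 89 is actinium, so the species is ²³²₈₉Ac.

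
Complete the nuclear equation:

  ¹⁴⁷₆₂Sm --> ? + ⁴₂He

Nd-143

Conserve mass number: 147 = A + 4, so A = 143.
Conserve atomic number: 62 = Z + 2, so Z = 60.
Z = 60 is neodymium, so the species is ¹⁴³₆₀Nd.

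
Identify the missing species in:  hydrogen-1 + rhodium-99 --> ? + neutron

Pd-99

Conserve mass number: 1 + 99 = A + 1, so A = 99.
Conserve atomic number: 1 + 45 = Z + 0, so Z = 46.
Z = 46 is palladium, so the species is palladium-99.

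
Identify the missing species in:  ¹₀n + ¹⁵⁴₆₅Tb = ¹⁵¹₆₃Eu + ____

Conserve mass number: 1 + 154 = 151 + A, so A = 4.
Conserve atomic number: 0 + 65 = 63 + Z, so Z = 2.
A = 4 and Z = 2 is ⁴₂He — an alpha particle.

alpha particle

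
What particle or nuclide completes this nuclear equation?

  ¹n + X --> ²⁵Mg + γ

Mg-24

Conserve mass number: 1 + A = 25 + 0, so A = 24.
Conserve atomic number: 0 + Z = 12 + 0, so Z = 12.
Z = 12 is magnesium, so the species is ²⁴Mg.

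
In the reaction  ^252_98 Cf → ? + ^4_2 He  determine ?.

Conserve mass number: 252 = A + 4, so A = 248.
Conserve atomic number: 98 = Z + 2, so Z = 96.
Z = 96 is curium, so the species is ^248_96 Cm.

Cm-248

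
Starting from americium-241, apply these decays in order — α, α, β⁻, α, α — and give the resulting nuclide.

Start: (A, Z) = (241, 95).
After α: (237, 93).
After α: (233, 91).
After β⁻: (233, 92).
After α: (229, 90).
After α: (225, 88).
Z = 88 is radium.

Ra-225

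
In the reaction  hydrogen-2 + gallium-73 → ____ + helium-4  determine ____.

Conserve mass number: 2 + 73 = A + 4, so A = 71.
Conserve atomic number: 1 + 31 = Z + 2, so Z = 30.
Z = 30 is zinc, so the species is zinc-71.

Zn-71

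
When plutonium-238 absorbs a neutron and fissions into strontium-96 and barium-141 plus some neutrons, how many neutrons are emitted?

2

Conserve mass number: 239 = 96 + 141 + k, so k = 239 − 237 = 2.
Check atomic number: 94 = 38 + 56 + 0 = 94. ✓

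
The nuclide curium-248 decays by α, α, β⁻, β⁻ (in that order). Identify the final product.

Start: (A, Z) = (248, 96).
After α: (244, 94).
After α: (240, 92).
After β⁻: (240, 93).
After β⁻: (240, 94).
Z = 94 is plutonium.

Pu-240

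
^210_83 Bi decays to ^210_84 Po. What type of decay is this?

ΔA = 210 − 210 = 0; ΔZ = 84 − 83 = +1.
A is unchanged and Z rises by 1 — a neutron has become a proton (β⁻ decay).

beta-minus decay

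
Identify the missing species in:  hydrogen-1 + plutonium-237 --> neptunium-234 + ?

Conserve mass number: 1 + 237 = 234 + A, so A = 4.
Conserve atomic number: 1 + 94 = 93 + Z, so Z = 2.
A = 4 and Z = 2 is helium-4 — an alpha particle.

alpha particle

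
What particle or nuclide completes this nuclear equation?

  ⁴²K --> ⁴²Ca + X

Conserve mass number: 42 = 42 + A, so A = 0.
Conserve atomic number: 19 = 20 + Z, so Z = -1.
A = 0 and Z = -1 is e⁻ — a beta-minus particle.

beta-minus particle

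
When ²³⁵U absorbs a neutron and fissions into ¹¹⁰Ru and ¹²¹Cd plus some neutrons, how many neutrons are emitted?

5

Conserve mass number: 236 = 110 + 121 + k, so k = 236 − 231 = 5.
Check atomic number: 92 = 44 + 48 + 0 = 92. ✓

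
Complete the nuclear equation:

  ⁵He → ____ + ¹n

He-4

Conserve mass number: 5 = A + 1, so A = 4.
Conserve atomic number: 2 = Z + 0, so Z = 2.
A = 4 and Z = 2 is ⁴He — an alpha particle.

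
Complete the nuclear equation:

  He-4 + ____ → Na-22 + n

Conserve mass number: 4 + A = 22 + 1, so A = 19.
Conserve atomic number: 2 + Z = 11 + 0, so Z = 9.
Z = 9 is fluorine, so the species is F-19.

F-19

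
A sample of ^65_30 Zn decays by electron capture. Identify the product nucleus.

Cu-65

Electron capture: mass number changes by +0, atomic number by -1.
A: 65 = 65; Z: 30 − 1 = 29.
Z = 29 is copper, so the daughter is ^65_29 Cu.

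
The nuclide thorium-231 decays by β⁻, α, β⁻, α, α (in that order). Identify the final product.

Start: (A, Z) = (231, 90).
After β⁻: (231, 91).
After α: (227, 89).
After β⁻: (227, 90).
After α: (223, 88).
After α: (219, 86).
Z = 86 is radon.

Rn-219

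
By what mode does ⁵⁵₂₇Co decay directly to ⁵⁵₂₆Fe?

beta-plus decay or electron capture

ΔA = 55 − 55 = 0; ΔZ = 26 − 27 = -1.
A is unchanged and Z drops by 1 — a proton has become a neutron (β⁺ emission or electron capture).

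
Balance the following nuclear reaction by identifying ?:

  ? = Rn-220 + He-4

Ra-224

Conserve mass number: A = 220 + 4, so A = 224.
Conserve atomic number: Z = 86 + 2, so Z = 88.
Z = 88 is radium, so the species is Ra-224.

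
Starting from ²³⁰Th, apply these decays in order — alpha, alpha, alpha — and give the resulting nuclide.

Po-218

Start: (A, Z) = (230, 90).
After α: (226, 88).
After α: (222, 86).
After α: (218, 84).
Z = 84 is polonium.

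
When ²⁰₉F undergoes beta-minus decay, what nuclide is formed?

Ne-20

Beta-minus decay: mass number changes by +0, atomic number by +1.
A: 20 = 20; Z: 9 + 1 = 10.
Z = 10 is neon, so the daughter is ²⁰₁₀Ne.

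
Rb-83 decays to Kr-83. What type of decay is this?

ΔA = 83 − 83 = 0; ΔZ = 36 − 37 = -1.
A is unchanged and Z drops by 1 — a proton has become a neutron (β⁺ emission or electron capture).

beta-plus decay or electron capture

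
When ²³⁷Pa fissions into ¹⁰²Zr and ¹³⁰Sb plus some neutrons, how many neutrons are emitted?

Conserve mass number: 237 = 102 + 130 + k, so k = 237 − 232 = 5.
Check atomic number: 91 = 40 + 51 + 0 = 91. ✓

5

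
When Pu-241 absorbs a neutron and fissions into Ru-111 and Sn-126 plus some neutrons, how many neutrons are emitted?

5

Conserve mass number: 242 = 111 + 126 + k, so k = 242 − 237 = 5.
Check atomic number: 94 = 44 + 50 + 0 = 94. ✓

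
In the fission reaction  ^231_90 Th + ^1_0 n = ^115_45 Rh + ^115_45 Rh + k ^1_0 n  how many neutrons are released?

2

Conserve mass number: 232 = 115 + 115 + k, so k = 232 − 230 = 2.
Check atomic number: 90 = 45 + 45 + 0 = 90. ✓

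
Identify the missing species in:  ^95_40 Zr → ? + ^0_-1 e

Conserve mass number: 95 = A + 0, so A = 95.
Conserve atomic number: 40 = Z − 1, so Z = 41.
Z = 41 is niobium, so the species is ^95_41 Nb.

Nb-95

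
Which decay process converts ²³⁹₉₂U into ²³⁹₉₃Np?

ΔA = 239 − 239 = 0; ΔZ = 93 − 92 = +1.
A is unchanged and Z rises by 1 — a neutron has become a proton (β⁻ decay).

beta-minus decay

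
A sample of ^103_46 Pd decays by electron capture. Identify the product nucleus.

Electron capture: mass number changes by +0, atomic number by -1.
A: 103 = 103; Z: 46 − 1 = 45.
Z = 45 is rhodium, so the daughter is ^103_45 Rh.

Rh-103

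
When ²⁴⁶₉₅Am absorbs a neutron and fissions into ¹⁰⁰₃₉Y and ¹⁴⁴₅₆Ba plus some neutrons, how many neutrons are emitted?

3

Conserve mass number: 247 = 100 + 144 + k, so k = 247 − 244 = 3.
Check atomic number: 95 = 39 + 56 + 0 = 95. ✓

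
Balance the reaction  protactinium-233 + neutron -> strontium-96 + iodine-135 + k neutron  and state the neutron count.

Conserve mass number: 234 = 96 + 135 + k, so k = 234 − 231 = 3.
Check atomic number: 91 = 38 + 53 + 0 = 91. ✓

3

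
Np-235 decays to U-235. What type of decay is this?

beta-plus decay or electron capture

ΔA = 235 − 235 = 0; ΔZ = 92 − 93 = -1.
A is unchanged and Z drops by 1 — a proton has become a neutron (β⁺ emission or electron capture).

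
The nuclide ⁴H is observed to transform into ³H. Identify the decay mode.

ΔA = 3 − 4 = -1; ΔZ = 1 − 1 = +0.
A drops by 1 with Z unchanged — a neutron was emitted.

neutron emission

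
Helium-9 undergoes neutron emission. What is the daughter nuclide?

Neutron emission: mass number changes by -1, atomic number by +0.
A: 9 − 1 = 8; Z: 2 = 2.
Z = 2 is helium, so the daughter is helium-8.

He-8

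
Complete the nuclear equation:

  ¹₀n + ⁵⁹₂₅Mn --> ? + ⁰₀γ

Conserve mass number: 1 + 59 = A + 0, so A = 60.
Conserve atomic number: 0 + 25 = Z + 0, so Z = 25.
Z = 25 is manganese, so the species is ⁶⁰₂₅Mn.

Mn-60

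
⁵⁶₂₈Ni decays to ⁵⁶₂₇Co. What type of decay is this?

ΔA = 56 − 56 = 0; ΔZ = 27 − 28 = -1.
A is unchanged and Z drops by 1 — a proton has become a neutron (β⁺ emission or electron capture).

beta-plus decay or electron capture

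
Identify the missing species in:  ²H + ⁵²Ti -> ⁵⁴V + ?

gamma ray

Conserve mass number: 2 + 52 = 54 + A, so A = 0.
Conserve atomic number: 1 + 22 = 23 + Z, so Z = 0.
A = 0 and Z = 0 is γ — a gamma ray.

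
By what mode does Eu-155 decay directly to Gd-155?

beta-minus decay

ΔA = 155 − 155 = 0; ΔZ = 64 − 63 = +1.
A is unchanged and Z rises by 1 — a neutron has become a proton (β⁻ decay).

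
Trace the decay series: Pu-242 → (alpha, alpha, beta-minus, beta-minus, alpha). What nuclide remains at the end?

Th-230

Start: (A, Z) = (242, 94).
After α: (238, 92).
After α: (234, 90).
After β⁻: (234, 91).
After β⁻: (234, 92).
After α: (230, 90).
Z = 90 is thorium.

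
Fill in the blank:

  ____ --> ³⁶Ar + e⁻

Cl-36

Conserve mass number: A = 36 + 0, so A = 36.
Conserve atomic number: Z = 18 − 1, so Z = 17.
Z = 17 is chlorine, so the species is ³⁶Cl.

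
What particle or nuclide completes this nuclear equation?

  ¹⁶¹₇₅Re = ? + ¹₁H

W-160

Conserve mass number: 161 = A + 1, so A = 160.
Conserve atomic number: 75 = Z + 1, so Z = 74.
Z = 74 is tungsten, so the species is ¹⁶⁰₇₄W.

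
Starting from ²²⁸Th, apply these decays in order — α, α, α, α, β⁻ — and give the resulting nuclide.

Bi-212

Start: (A, Z) = (228, 90).
After α: (224, 88).
After α: (220, 86).
After α: (216, 84).
After α: (212, 82).
After β⁻: (212, 83).
Z = 83 is bismuth.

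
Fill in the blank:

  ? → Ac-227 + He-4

Pa-231

Conserve mass number: A = 227 + 4, so A = 231.
Conserve atomic number: Z = 89 + 2, so Z = 91.
Z = 91 is protactinium, so the species is Pa-231.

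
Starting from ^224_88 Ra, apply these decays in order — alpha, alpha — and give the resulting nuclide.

Start: (A, Z) = (224, 88).
After α: (220, 86).
After α: (216, 84).
Z = 84 is polonium.

Po-216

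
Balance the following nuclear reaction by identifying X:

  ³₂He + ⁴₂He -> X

Be-7

Conserve mass number: 3 + 4 = A, so A = 7.
Conserve atomic number: 2 + 2 = Z, so Z = 4.
Z = 4 is beryllium, so the species is ⁷₄Be.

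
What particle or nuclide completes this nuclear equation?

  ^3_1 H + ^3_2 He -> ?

Conserve mass number: 3 + 3 = A, so A = 6.
Conserve atomic number: 1 + 2 = Z, so Z = 3.
Z = 3 is lithium, so the species is ^6_3 Li.

Li-6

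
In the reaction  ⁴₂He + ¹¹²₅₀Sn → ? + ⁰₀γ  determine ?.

Conserve mass number: 4 + 112 = A + 0, so A = 116.
Conserve atomic number: 2 + 50 = Z + 0, so Z = 52.
Z = 52 is tellurium, so the species is ¹¹⁶₅₂Te.

Te-116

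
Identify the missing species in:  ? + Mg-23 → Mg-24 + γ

Conserve mass number: A + 23 = 24 + 0, so A = 1.
Conserve atomic number: Z + 12 = 12 + 0, so Z = 0.
A = 1 and Z = 0 is n — a neutron.

neutron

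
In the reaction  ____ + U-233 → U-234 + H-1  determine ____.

Conserve mass number: A + 233 = 234 + 1, so A = 2.
Conserve atomic number: Z + 92 = 92 + 1, so Z = 1.
A = 2 and Z = 1 is H-2 — a deuteron.

deuteron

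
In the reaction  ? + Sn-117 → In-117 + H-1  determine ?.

neutron

Conserve mass number: A + 117 = 117 + 1, so A = 1.
Conserve atomic number: Z + 50 = 49 + 1, so Z = 0.
A = 1 and Z = 0 is n — a neutron.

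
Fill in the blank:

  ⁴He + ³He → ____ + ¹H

Conserve mass number: 4 + 3 = A + 1, so A = 6.
Conserve atomic number: 2 + 2 = Z + 1, so Z = 3.
Z = 3 is lithium, so the species is ⁶Li.

Li-6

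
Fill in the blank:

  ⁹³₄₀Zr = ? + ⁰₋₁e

Conserve mass number: 93 = A + 0, so A = 93.
Conserve atomic number: 40 = Z − 1, so Z = 41.
Z = 41 is niobium, so the species is ⁹³₄₁Nb.

Nb-93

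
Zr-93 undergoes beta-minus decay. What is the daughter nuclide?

Nb-93

Beta-minus decay: mass number changes by +0, atomic number by +1.
A: 93 = 93; Z: 40 + 1 = 41.
Z = 41 is niobium, so the daughter is Nb-93.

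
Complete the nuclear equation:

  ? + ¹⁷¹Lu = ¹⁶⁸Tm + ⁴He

Conserve mass number: A + 171 = 168 + 4, so A = 1.
Conserve atomic number: Z + 71 = 69 + 2, so Z = 0.
A = 1 and Z = 0 is ¹n — a neutron.

neutron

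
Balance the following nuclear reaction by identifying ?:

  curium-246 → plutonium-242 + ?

Conserve mass number: 246 = 242 + A, so A = 4.
Conserve atomic number: 96 = 94 + Z, so Z = 2.
A = 4 and Z = 2 is helium-4 — an alpha particle.

alpha particle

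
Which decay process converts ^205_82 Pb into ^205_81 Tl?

ΔA = 205 − 205 = 0; ΔZ = 81 − 82 = -1.
A is unchanged and Z drops by 1 — a proton has become a neutron (β⁺ emission or electron capture).

beta-plus decay or electron capture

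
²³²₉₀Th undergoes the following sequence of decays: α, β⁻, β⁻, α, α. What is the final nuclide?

Start: (A, Z) = (232, 90).
After α: (228, 88).
After β⁻: (228, 89).
After β⁻: (228, 90).
After α: (224, 88).
After α: (220, 86).
Z = 86 is radon.

Rn-220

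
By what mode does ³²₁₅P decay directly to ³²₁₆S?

beta-minus decay

ΔA = 32 − 32 = 0; ΔZ = 16 − 15 = +1.
A is unchanged and Z rises by 1 — a neutron has become a proton (β⁻ decay).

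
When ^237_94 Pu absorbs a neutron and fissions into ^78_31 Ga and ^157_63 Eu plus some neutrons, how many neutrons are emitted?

Conserve mass number: 238 = 78 + 157 + k, so k = 238 − 235 = 3.
Check atomic number: 94 = 31 + 63 + 0 = 94. ✓

3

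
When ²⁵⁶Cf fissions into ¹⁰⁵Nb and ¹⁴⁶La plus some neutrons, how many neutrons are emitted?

5

Conserve mass number: 256 = 105 + 146 + k, so k = 256 − 251 = 5.
Check atomic number: 98 = 41 + 57 + 0 = 98. ✓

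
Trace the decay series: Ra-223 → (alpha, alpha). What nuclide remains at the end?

Po-215

Start: (A, Z) = (223, 88).
After α: (219, 86).
After α: (215, 84).
Z = 84 is polonium.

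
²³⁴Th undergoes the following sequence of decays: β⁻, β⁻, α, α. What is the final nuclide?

Ra-226

Start: (A, Z) = (234, 90).
After β⁻: (234, 91).
After β⁻: (234, 92).
After α: (230, 90).
After α: (226, 88).
Z = 88 is radium.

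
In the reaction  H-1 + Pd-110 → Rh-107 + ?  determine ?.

alpha particle

Conserve mass number: 1 + 110 = 107 + A, so A = 4.
Conserve atomic number: 1 + 46 = 45 + Z, so Z = 2.
A = 4 and Z = 2 is He-4 — an alpha particle.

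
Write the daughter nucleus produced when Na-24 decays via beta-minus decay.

Beta-minus decay: mass number changes by +0, atomic number by +1.
A: 24 = 24; Z: 11 + 1 = 12.
Z = 12 is magnesium, so the daughter is Mg-24.

Mg-24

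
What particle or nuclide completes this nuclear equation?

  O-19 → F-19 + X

beta-minus particle

Conserve mass number: 19 = 19 + A, so A = 0.
Conserve atomic number: 8 = 9 + Z, so Z = -1.
A = 0 and Z = -1 is e⁻ — a beta-minus particle.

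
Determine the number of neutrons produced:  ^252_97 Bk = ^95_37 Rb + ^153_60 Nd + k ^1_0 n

Conserve mass number: 252 = 95 + 153 + k, so k = 252 − 248 = 4.
Check atomic number: 97 = 37 + 60 + 0 = 97. ✓

4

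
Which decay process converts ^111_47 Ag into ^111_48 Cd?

ΔA = 111 − 111 = 0; ΔZ = 48 − 47 = +1.
A is unchanged and Z rises by 1 — a neutron has become a proton (β⁻ decay).

beta-minus decay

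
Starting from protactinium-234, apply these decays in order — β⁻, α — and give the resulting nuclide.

Start: (A, Z) = (234, 91).
After β⁻: (234, 92).
After α: (230, 90).
Z = 90 is thorium.

Th-230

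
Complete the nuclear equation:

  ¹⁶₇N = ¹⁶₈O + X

beta-minus particle

Conserve mass number: 16 = 16 + A, so A = 0.
Conserve atomic number: 7 = 8 + Z, so Z = -1.
A = 0 and Z = -1 is ⁰₋₁e — a beta-minus particle.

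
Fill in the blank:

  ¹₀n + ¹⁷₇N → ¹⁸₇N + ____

Conserve mass number: 1 + 17 = 18 + A, so A = 0.
Conserve atomic number: 0 + 7 = 7 + Z, so Z = 0.
A = 0 and Z = 0 is ⁰₀γ — a gamma ray.

gamma ray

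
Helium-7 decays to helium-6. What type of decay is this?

ΔA = 6 − 7 = -1; ΔZ = 2 − 2 = +0.
A drops by 1 with Z unchanged — a neutron was emitted.

neutron emission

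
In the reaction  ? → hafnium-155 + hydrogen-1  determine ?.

Ta-156

Conserve mass number: A = 155 + 1, so A = 156.
Conserve atomic number: Z = 72 + 1, so Z = 73.
Z = 73 is tantalum, so the species is tantalum-156.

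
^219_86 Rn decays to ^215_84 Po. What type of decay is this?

alpha decay

ΔA = 215 − 219 = -4; ΔZ = 84 − 86 = -2.
A drops by 4 and Z drops by 2 — the signature of alpha emission.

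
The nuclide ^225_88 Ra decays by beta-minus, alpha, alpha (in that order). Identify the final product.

At-217

Start: (A, Z) = (225, 88).
After β⁻: (225, 89).
After α: (221, 87).
After α: (217, 85).
Z = 85 is astatine.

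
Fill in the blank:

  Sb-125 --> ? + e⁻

Conserve mass number: 125 = A + 0, so A = 125.
Conserve atomic number: 51 = Z − 1, so Z = 52.
Z = 52 is tellurium, so the species is Te-125.

Te-125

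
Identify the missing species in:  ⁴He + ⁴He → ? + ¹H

Li-7

Conserve mass number: 4 + 4 = A + 1, so A = 7.
Conserve atomic number: 2 + 2 = Z + 1, so Z = 3.
Z = 3 is lithium, so the species is ⁷Li.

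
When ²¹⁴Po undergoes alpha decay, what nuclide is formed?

Pb-210

Alpha decay: mass number changes by -4, atomic number by -2.
A: 214 − 4 = 210; Z: 84 − 2 = 82.
Z = 82 is lead, so the daughter is ²¹⁰Pb.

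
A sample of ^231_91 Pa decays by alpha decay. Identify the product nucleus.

Alpha decay: mass number changes by -4, atomic number by -2.
A: 231 − 4 = 227; Z: 91 − 2 = 89.
Z = 89 is actinium, so the daughter is ^227_89 Ac.

Ac-227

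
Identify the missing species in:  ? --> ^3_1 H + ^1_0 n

Conserve mass number: A = 3 + 1, so A = 4.
Conserve atomic number: Z = 1 + 0, so Z = 1.
Z = 1 is hydrogen, so the species is ^4_1 H.

H-4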